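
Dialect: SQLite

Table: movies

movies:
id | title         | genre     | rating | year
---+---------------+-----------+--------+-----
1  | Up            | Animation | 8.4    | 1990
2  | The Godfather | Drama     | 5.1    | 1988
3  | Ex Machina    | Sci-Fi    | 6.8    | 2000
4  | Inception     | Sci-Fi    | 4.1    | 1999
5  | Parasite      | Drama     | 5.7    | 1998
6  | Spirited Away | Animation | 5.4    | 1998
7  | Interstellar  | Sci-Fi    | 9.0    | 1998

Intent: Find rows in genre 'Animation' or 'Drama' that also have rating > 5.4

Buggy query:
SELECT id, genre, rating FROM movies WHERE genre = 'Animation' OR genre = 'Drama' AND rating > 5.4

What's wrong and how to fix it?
Bug: Without parentheses, AND is evaluated before OR, so the rating filter only applies to the 'Drama' branch

Fix: Group the OR with parentheses (or use IN), then AND the threshold

Corrected query:
SELECT id, genre, rating FROM movies WHERE (genre = 'Animation' OR genre = 'Drama') AND rating > 5.4

Result:
id | genre     | rating
---+-----------+-------
1  | Animation | 8.4   
5  | Drama     | 5.7   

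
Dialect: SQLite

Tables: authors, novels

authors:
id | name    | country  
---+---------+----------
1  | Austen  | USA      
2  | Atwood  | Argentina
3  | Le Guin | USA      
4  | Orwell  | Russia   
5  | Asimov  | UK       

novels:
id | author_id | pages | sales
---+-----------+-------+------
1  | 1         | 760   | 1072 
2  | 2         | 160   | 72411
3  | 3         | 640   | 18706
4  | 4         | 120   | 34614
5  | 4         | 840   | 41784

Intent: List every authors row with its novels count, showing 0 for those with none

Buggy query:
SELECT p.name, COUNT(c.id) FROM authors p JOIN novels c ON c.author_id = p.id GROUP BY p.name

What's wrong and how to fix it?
Bug: An inner join excludes parents with zero children

Fix: Switch to LEFT JOIN to retain unmatched parent rows

Corrected query:
SELECT p.name, COUNT(c.id) FROM authors p LEFT JOIN novels c ON c.author_id = p.id GROUP BY p.name

Result:
name    | COUNT(c.id)
--------+------------
Asimov  | 0          
Atwood  | 1          
Austen  | 1          
Le Guin | 1          
Orwell  | 2          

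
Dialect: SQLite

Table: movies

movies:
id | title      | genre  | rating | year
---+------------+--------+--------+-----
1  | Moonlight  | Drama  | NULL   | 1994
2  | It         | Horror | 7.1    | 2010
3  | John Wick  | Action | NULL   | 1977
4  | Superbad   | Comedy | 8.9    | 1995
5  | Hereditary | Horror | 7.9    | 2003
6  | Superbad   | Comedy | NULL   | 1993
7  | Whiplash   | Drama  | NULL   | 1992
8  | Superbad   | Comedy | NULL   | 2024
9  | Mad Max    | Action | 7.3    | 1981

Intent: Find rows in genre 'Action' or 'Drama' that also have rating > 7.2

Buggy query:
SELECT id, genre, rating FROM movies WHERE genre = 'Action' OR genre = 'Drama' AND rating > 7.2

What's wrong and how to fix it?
Bug: Without parentheses, AND is evaluated before OR, so the rating filter only applies to the 'Drama' branch

Fix: Group the OR with parentheses (or use IN), then AND the threshold

Corrected query:
SELECT id, genre, rating FROM movies WHERE (genre = 'Action' OR genre = 'Drama') AND rating > 7.2

Result:
id | genre  | rating
---+--------+-------
9  | Action | 7.3   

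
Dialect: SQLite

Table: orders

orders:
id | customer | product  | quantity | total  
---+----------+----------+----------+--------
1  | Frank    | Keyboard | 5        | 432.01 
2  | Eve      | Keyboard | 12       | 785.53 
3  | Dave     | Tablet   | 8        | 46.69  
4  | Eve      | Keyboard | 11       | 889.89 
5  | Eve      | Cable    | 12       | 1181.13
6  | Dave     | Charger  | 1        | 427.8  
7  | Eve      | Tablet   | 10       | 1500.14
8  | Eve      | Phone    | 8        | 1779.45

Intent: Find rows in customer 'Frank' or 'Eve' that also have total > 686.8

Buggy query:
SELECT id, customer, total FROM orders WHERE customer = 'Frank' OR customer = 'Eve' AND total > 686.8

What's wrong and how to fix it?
Bug: Without parentheses, AND is evaluated before OR, so the total filter only applies to the 'Eve' branch

Fix: Group the OR with parentheses (or use IN), then AND the threshold

Corrected query:
SELECT id, customer, total FROM orders WHERE (customer = 'Frank' OR customer = 'Eve') AND total > 686.8

Result:
id | customer | total  
---+----------+--------
2  | Eve      | 785.53 
4  | Eve      | 889.89 
5  | Eve      | 1181.13
7  | Eve      | 1500.14
8  | Eve      | 1779.45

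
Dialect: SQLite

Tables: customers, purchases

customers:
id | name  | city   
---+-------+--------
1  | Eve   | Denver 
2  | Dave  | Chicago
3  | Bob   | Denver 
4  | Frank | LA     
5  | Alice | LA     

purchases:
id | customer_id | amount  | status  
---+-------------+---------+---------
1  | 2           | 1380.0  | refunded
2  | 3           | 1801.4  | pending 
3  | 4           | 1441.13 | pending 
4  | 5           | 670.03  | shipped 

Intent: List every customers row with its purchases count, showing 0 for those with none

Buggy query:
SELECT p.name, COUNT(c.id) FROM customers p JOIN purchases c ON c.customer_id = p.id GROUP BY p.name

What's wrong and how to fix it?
Bug: An inner join excludes parents with zero children

Fix: Use LEFT JOIN so parents without children still appear (COUNT(c.id) gives 0)

Corrected query:
SELECT p.name, COUNT(c.id) FROM customers p LEFT JOIN purchases c ON c.customer_id = p.id GROUP BY p.name

Result:
name  | COUNT(c.id)
------+------------
Alice | 1          
Bob   | 1          
Dave  | 1          
Eve   | 0          
Frank | 1          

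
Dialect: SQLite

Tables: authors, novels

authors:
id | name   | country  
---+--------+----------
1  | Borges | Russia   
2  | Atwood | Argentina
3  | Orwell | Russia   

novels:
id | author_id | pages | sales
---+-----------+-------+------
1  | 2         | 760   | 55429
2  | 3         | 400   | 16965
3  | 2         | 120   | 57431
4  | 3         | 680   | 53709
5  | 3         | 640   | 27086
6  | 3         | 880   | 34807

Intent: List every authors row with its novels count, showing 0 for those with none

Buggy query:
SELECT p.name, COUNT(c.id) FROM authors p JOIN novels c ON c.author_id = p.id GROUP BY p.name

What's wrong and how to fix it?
Bug: An inner join excludes parents with zero children

Fix: Switch to LEFT JOIN to retain unmatched parent rows

Corrected query:
SELECT p.name, COUNT(c.id) FROM authors p LEFT JOIN novels c ON c.author_id = p.id GROUP BY p.name

Result:
name   | COUNT(c.id)
-------+------------
Atwood | 2          
Borges | 0          
Orwell | 4          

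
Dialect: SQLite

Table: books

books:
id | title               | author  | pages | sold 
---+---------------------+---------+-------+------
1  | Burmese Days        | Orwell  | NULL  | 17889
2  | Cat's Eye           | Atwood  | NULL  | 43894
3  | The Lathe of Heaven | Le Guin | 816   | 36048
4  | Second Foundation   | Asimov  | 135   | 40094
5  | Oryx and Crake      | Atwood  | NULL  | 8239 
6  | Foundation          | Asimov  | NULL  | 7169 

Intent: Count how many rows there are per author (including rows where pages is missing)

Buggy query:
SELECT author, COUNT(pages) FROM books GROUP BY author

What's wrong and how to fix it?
Bug: COUNT(pages) skips NULLs, so groups with missing pages are undercounted

Fix: Use COUNT(*) to count all rows regardless of NULL

Corrected query:
SELECT author, COUNT(*) FROM books GROUP BY author

Result:
author  | COUNT(*)
--------+---------
Asimov  | 2       
Atwood  | 2       
Le Guin | 1       
Orwell  | 1       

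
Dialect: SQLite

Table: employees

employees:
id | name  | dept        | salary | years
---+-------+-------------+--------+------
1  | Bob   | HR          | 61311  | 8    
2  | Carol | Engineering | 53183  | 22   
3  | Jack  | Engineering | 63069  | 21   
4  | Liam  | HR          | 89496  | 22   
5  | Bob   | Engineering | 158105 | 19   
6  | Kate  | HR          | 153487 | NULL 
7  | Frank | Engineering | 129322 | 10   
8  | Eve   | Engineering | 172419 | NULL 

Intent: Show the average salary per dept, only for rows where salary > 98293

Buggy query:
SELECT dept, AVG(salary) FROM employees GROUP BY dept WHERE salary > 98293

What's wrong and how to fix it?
Bug: Row-level WHERE must come before GROUP BY in the clause order

Fix: Move the WHERE clause before GROUP BY

Corrected query:
SELECT dept, AVG(salary) FROM employees WHERE salary > 98293 GROUP BY dept

Result:
dept        | AVG(salary)
------------+------------
Engineering | 153282     
HR          | 153487     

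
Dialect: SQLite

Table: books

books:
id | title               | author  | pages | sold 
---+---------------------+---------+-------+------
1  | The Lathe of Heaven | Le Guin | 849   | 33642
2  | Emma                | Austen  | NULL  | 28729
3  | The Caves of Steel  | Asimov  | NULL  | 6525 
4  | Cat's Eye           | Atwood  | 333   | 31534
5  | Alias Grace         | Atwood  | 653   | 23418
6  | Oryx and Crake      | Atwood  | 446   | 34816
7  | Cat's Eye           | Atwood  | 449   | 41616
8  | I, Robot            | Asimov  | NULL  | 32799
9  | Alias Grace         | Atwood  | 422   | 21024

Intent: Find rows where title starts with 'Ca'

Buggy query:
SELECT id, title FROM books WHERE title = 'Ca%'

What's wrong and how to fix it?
Bug: '=' compares the literal string including the % character; pattern matching needs LIKE

Fix: Use LIKE for wildcard pattern matching

Corrected query:
SELECT id, title FROM books WHERE title LIKE 'Ca%'

Result:
id | title    
---+----------
4  | Cat's Eye
7  | Cat's Eye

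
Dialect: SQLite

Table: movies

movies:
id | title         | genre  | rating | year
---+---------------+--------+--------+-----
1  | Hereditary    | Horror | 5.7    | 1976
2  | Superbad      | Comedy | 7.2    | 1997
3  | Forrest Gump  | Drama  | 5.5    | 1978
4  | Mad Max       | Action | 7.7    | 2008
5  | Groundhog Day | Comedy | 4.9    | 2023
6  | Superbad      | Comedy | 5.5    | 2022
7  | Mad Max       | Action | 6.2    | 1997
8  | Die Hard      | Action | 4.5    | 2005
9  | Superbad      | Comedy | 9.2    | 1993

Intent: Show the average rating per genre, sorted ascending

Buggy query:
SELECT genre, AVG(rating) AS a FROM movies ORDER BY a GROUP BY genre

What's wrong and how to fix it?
Bug: GROUP BY must precede ORDER BY

Fix: Move ORDER BY to the end, after GROUP BY

Corrected query:
SELECT genre, AVG(rating) AS a FROM movies GROUP BY genre ORDER BY a

Result:
genre  | a       
-------+---------
Drama  | 5.5     
Horror | 5.7     
Action | 6.133333
Comedy | 6.7     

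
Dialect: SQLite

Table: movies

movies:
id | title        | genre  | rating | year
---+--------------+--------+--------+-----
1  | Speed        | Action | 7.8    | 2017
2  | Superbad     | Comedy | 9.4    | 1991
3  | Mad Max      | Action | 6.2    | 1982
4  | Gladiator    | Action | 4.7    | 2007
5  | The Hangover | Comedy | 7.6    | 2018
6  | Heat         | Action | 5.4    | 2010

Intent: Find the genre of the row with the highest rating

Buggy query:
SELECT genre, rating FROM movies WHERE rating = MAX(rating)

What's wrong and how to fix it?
Bug: WHERE is evaluated per row; an aggregate over the whole table isn't defined there

Fix: Use a subquery: WHERE rating = (SELECT MAX(rating) FROM movies)

Corrected query:
SELECT genre, rating FROM movies WHERE rating = (SELECT MAX(rating) FROM movies)

Result:
genre  | rating
-------+-------
Comedy | 9.4   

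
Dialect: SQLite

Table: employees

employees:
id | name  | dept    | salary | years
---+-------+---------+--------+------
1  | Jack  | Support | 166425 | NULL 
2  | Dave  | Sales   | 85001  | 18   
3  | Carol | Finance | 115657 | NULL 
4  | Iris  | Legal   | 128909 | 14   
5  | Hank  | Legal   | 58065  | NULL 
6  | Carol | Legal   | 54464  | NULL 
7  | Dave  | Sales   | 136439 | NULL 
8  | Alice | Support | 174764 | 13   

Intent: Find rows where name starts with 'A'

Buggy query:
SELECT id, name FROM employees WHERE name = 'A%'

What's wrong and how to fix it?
Bug: '=' compares the literal string including the % character; pattern matching needs LIKE

Fix: Use LIKE for wildcard pattern matching

Corrected query:
SELECT id, name FROM employees WHERE name LIKE 'A%'

Result:
id | name 
---+------
8  | Alice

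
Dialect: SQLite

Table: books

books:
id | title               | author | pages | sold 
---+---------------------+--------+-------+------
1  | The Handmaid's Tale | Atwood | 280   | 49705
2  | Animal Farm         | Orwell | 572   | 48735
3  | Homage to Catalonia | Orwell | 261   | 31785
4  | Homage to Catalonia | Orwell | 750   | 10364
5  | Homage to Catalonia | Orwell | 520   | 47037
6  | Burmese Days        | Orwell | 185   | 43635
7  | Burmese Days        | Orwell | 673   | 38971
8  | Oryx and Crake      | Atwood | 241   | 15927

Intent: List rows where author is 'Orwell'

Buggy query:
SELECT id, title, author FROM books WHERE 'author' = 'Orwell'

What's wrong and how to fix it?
Bug: Single quotes denote string literals in SQL; the column name is being compared as a constant string

Fix: Reference the column as author without single quotes

Corrected query:
SELECT id, title, author FROM books WHERE author = 'Orwell'

Result:
id | title               | author
---+---------------------+-------
2  | Animal Farm         | Orwell
3  | Homage to Catalonia | Orwell
4  | Homage to Catalonia | Orwell
5  | Homage to Catalonia | Orwell
6  | Burmese Days        | Orwell
7  | Burmese Days        | Orwell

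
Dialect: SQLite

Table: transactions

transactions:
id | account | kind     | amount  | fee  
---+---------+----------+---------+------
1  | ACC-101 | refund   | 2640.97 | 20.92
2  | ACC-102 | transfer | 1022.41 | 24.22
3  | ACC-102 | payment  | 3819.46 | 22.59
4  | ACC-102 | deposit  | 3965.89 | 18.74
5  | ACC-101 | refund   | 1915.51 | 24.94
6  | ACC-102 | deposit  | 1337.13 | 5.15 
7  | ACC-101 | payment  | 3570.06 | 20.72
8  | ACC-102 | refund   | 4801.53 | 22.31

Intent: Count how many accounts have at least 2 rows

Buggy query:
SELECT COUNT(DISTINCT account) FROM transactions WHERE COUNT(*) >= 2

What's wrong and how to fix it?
Bug: WHERE filters individual rows, not groups, so a group-level COUNT is invalid there

Fix: Group first with HAVING COUNT(*) >= 2, then COUNT the resulting groups

Corrected query:
SELECT COUNT(*) FROM (SELECT account FROM transactions GROUP BY account HAVING COUNT(*) >= 2)

Result:
COUNT(*)
--------
2       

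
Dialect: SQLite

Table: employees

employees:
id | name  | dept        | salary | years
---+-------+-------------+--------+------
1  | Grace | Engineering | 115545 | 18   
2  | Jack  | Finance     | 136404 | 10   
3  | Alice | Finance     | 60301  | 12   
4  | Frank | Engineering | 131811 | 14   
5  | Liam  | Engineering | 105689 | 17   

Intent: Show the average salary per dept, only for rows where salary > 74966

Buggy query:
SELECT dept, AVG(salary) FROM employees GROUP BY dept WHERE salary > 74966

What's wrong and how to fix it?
Bug: WHERE cannot follow GROUP BY

Fix: Move the WHERE clause before GROUP BY

Corrected query:
SELECT dept, AVG(salary) FROM employees WHERE salary > 74966 GROUP BY dept

Result:
dept        | AVG(salary)  
------------+--------------
Engineering | 117681.666667
Finance     | 136404       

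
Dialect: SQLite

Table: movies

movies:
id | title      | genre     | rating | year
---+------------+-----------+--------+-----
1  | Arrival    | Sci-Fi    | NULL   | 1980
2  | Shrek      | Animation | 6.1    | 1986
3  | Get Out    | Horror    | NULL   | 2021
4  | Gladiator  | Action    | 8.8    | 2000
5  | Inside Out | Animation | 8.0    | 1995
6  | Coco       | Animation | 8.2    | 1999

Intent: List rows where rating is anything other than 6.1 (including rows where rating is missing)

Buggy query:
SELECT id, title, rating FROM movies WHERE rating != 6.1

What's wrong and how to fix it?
Bug: 'rating != 6.1' is unknown when rating is NULL, so NULL rows are silently excluded

Fix: Handle NULL separately with IS NULL alongside the inequality

Corrected query:
SELECT id, title, rating FROM movies WHERE rating != 6.1 OR rating IS NULL

Result:
id | title      | rating
---+------------+-------
1  | Arrival    | NULL  
3  | Get Out    | NULL  
4  | Gladiator  | 8.8   
5  | Inside Out | 8     
6  | Coco       | 8.2   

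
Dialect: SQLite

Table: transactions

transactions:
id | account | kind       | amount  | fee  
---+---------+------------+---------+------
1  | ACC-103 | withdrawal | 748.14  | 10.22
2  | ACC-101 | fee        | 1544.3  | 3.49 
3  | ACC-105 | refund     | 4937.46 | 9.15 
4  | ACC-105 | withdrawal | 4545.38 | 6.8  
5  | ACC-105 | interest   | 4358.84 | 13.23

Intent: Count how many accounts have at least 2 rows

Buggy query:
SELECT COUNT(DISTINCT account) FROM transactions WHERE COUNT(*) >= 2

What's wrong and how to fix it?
Bug: WHERE filters individual rows, not groups, so a group-level COUNT is invalid there

Fix: Use a subquery that GROUPs and filters with HAVING, then count its rows

Corrected query:
SELECT COUNT(*) FROM (SELECT account FROM transactions GROUP BY account HAVING COUNT(*) >= 2)

Result:
COUNT(*)
--------
1       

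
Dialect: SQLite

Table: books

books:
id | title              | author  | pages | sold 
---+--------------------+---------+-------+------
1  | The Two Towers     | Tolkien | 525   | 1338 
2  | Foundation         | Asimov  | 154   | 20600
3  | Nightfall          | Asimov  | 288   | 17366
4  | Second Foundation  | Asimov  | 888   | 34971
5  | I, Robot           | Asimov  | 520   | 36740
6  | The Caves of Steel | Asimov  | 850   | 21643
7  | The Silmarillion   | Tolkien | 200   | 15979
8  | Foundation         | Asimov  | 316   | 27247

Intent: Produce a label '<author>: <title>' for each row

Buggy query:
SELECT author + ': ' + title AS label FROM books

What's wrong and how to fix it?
Bug: '+' is numeric addition; on text columns SQLite converts them to 0 instead of concatenating

Fix: Use the || operator for string concatenation

Corrected query:
SELECT author || ': ' || title AS label FROM books

Result:
label                     
--------------------------
Tolkien: The Two Towers   
Asimov: Foundation        
Asimov: Nightfall         
Asimov: Second Foundation 
Asimov: I, Robot          
Asimov: The Caves of Steel
Tolkien: The Silmarillion 
Asimov: Foundation        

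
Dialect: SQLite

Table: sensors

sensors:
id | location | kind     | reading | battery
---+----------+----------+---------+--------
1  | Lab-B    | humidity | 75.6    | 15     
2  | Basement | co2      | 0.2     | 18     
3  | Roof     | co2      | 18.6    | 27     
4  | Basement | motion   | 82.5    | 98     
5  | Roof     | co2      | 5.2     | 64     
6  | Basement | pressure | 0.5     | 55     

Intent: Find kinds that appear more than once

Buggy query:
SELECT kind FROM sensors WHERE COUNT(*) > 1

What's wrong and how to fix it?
Bug: WHERE can't reference COUNT(*); aggregates are computed after WHERE

Fix: GROUP BY kind, then filter groups with HAVING COUNT(*) > 1

Corrected query:
SELECT kind FROM sensors GROUP BY kind HAVING COUNT(*) > 1

Result:
kind
----
co2 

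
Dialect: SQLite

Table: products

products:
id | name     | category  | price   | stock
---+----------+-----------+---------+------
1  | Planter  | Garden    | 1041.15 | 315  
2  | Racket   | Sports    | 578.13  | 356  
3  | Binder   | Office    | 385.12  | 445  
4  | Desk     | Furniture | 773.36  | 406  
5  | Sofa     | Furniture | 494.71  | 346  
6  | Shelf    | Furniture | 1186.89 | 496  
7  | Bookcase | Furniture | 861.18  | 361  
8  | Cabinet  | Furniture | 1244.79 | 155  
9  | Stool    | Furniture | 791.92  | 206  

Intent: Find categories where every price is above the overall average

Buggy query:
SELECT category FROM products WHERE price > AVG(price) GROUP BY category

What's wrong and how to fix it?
Bug: WHERE evaluates per row before aggregation, so AVG() is unavailable

Fix: Use a subquery for AVG and a HAVING MIN(...) filter so the condition holds for every row in the group

Corrected query:
SELECT category FROM products GROUP BY category HAVING MIN(price) > (SELECT AVG(price) FROM products)

Result:
category
--------
Garden  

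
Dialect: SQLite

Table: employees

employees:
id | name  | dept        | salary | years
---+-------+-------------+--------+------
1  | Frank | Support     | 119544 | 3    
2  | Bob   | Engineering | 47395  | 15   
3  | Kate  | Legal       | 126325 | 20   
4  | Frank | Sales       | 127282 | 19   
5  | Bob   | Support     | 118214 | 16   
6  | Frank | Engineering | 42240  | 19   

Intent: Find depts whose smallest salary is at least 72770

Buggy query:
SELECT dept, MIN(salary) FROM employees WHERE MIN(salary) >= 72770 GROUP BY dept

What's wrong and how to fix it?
Bug: MIN() in WHERE is a misuse of aggregate

Fix: Use HAVING for the per-group MIN condition

Corrected query:
SELECT dept, MIN(salary) FROM employees GROUP BY dept HAVING MIN(salary) >= 72770

Result:
dept    | MIN(salary)
--------+------------
Legal   | 126325     
Sales   | 127282     
Support | 118214     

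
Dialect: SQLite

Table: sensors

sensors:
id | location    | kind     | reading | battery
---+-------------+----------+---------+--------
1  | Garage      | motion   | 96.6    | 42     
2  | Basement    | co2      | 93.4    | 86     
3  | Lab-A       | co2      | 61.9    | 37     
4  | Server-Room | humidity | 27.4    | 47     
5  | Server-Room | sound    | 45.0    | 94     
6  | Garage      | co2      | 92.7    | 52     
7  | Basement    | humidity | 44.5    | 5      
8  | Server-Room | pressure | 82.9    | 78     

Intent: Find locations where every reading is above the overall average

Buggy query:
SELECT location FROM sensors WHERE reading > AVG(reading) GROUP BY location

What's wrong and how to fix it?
Bug: WHERE evaluates per row before aggregation, so AVG() is unavailable

Fix: Compute the overall average in a scalar subquery and compare each group's MIN against it in HAVING

Corrected query:
SELECT location FROM sensors GROUP BY location HAVING MIN(reading) > (SELECT AVG(reading) FROM sensors)

Result:
location
--------
Garage  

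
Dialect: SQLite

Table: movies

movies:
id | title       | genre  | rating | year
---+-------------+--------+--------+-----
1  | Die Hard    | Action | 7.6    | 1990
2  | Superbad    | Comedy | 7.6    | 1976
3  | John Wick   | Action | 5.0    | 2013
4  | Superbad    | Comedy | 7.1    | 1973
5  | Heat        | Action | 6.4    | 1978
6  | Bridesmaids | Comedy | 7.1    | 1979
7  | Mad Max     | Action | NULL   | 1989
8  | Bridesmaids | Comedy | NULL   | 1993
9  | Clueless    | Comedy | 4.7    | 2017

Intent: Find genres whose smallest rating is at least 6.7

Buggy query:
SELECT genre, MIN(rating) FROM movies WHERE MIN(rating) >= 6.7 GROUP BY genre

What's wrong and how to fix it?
Bug: MIN() in WHERE is a misuse of aggregate

Fix: Replace WHERE with HAVING after the GROUP BY

Corrected query:
SELECT genre, MIN(rating) FROM movies GROUP BY genre HAVING MIN(rating) >= 6.7

Result:
(no rows)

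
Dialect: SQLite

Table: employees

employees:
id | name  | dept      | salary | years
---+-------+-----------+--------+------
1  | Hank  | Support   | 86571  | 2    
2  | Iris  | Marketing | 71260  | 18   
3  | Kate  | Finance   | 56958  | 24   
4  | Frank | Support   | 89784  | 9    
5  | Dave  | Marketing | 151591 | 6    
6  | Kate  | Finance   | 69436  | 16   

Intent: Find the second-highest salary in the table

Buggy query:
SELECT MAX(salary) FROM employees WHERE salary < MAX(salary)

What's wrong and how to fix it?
Bug: The inner MAX is an aggregate inside WHERE, which is not allowed

Fix: Compute the overall MAX in a subquery, then take MAX of rows below it

Corrected query:
SELECT MAX(salary) FROM employees WHERE salary < (SELECT MAX(salary) FROM employees)

Result:
MAX(salary)
-----------
89784      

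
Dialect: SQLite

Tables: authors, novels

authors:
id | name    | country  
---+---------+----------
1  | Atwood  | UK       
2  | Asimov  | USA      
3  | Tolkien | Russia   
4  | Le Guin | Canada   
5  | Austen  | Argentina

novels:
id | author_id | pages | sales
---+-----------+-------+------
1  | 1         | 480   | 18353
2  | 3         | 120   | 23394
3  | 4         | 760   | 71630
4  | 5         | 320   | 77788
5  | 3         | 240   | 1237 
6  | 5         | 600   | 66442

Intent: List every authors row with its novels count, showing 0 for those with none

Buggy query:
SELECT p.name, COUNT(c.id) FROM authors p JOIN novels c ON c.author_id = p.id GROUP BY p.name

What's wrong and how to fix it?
Bug: An inner join excludes parents with zero children

Fix: Use LEFT JOIN so parents without children still appear (COUNT(c.id) gives 0)

Corrected query:
SELECT p.name, COUNT(c.id) FROM authors p LEFT JOIN novels c ON c.author_id = p.id GROUP BY p.name

Result:
name    | COUNT(c.id)
--------+------------
Asimov  | 0          
Atwood  | 1          
Austen  | 2          
Le Guin | 1          
Tolkien | 2          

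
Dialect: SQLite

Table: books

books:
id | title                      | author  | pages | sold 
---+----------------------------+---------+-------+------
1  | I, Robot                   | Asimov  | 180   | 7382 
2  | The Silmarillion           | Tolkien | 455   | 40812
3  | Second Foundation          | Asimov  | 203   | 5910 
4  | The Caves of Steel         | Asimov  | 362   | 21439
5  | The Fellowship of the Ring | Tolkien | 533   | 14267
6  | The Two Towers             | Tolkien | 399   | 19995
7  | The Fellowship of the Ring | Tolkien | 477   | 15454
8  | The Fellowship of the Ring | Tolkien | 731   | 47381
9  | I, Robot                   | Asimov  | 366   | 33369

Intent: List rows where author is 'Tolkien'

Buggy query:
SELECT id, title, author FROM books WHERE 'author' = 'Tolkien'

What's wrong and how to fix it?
Bug: Single quotes denote string literals in SQL; the column name is being compared as a constant string

Fix: Reference the column as author without single quotes

Corrected query:
SELECT id, title, author FROM books WHERE author = 'Tolkien'

Result:
id | title                      | author 
---+----------------------------+--------
2  | The Silmarillion           | Tolkien
5  | The Fellowship of the Ring | Tolkien
6  | The Two Towers             | Tolkien
7  | The Fellowship of the Ring | Tolkien
8  | The Fellowship of the Ring | Tolkien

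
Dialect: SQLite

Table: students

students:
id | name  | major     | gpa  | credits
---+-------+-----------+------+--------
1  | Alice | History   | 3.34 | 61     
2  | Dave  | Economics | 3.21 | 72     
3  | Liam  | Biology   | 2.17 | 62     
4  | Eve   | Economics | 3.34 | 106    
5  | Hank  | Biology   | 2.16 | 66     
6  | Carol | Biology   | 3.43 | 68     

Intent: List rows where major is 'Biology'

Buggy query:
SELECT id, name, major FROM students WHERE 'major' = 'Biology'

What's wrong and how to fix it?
Bug: Single quotes denote string literals in SQL; the column name is being compared as a constant string

Fix: Reference the column as major without single quotes

Corrected query:
SELECT id, name, major FROM students WHERE major = 'Biology'

Result:
id | name  | major  
---+-------+--------
3  | Liam  | Biology
5  | Hank  | Biology
6  | Carol | Biology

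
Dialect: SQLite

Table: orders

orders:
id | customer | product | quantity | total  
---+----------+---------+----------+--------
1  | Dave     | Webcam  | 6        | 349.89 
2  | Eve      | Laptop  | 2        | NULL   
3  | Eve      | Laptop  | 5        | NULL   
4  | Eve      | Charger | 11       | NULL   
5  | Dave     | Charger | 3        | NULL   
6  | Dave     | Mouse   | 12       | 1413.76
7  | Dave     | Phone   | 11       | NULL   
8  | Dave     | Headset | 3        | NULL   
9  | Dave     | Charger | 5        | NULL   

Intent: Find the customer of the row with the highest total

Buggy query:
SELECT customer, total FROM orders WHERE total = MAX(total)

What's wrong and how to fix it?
Bug: MAX(total) is an aggregate and cannot be used directly in WHERE

Fix: Use a subquery: WHERE total = (SELECT MAX(total) FROM orders)

Corrected query:
SELECT customer, total FROM orders WHERE total = (SELECT MAX(total) FROM orders)

Result:
customer | total  
---------+--------
Dave     | 1413.76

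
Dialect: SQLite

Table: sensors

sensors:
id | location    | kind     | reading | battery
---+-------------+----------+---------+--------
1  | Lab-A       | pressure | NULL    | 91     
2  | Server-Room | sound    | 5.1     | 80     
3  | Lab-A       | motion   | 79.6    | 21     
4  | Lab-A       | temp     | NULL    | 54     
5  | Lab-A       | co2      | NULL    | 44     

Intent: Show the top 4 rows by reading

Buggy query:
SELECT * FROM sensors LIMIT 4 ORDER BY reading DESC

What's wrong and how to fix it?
Bug: ORDER BY cannot follow LIMIT; LIMIT is the final clause

Fix: Swap the clauses: ORDER BY first, then LIMIT

Corrected query:
SELECT * FROM sensors ORDER BY reading DESC LIMIT 4

Result:
id | location    | kind     | reading | battery
---+-------------+----------+---------+--------
3  | Lab-A       | motion   | 79.6    | 21     
2  | Server-Room | sound    | 5.1     | 80     
1  | Lab-A       | pressure | NULL    | 91     
4  | Lab-A       | temp     | NULL    | 54     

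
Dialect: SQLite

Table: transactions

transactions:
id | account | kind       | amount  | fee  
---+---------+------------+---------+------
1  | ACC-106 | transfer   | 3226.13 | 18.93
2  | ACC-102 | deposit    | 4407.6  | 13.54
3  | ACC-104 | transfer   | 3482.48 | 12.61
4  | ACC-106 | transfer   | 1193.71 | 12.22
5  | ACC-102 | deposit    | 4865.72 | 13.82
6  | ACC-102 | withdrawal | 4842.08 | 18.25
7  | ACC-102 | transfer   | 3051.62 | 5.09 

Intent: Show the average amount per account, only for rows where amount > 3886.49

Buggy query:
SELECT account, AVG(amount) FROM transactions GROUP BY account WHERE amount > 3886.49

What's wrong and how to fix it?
Bug: Row-level WHERE must come before GROUP BY in the clause order

Fix: Place WHERE between FROM and GROUP BY

Corrected query:
SELECT account, AVG(amount) FROM transactions WHERE amount > 3886.49 GROUP BY account

Result:
account | AVG(amount)
--------+------------
ACC-102 | 4705.133333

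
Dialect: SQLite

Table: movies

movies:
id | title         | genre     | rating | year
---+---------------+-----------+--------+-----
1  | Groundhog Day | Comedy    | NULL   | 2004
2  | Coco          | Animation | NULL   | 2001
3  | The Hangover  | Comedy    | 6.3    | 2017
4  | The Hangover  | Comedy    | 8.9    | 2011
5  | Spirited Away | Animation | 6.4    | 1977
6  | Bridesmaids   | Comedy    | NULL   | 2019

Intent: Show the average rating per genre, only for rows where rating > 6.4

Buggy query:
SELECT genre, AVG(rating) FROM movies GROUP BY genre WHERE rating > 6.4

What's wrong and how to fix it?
Bug: WHERE cannot follow GROUP BY

Fix: Move the WHERE clause before GROUP BY

Corrected query:
SELECT genre, AVG(rating) FROM movies WHERE rating > 6.4 GROUP BY genre

Result:
genre  | AVG(rating)
-------+------------
Comedy | 8.9        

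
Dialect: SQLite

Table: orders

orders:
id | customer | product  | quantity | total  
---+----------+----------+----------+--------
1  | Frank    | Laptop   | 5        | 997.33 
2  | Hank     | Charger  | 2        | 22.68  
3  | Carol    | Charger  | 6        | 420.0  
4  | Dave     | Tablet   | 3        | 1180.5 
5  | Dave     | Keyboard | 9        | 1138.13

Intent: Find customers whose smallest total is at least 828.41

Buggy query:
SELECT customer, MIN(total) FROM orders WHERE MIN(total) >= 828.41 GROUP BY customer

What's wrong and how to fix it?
Bug: MIN() in WHERE is a misuse of aggregate

Fix: Use HAVING for the per-group MIN condition

Corrected query:
SELECT customer, MIN(total) FROM orders GROUP BY customer HAVING MIN(total) >= 828.41

Result:
customer | MIN(total)
---------+-----------
Dave     | 1138.13   
Frank    | 997.33    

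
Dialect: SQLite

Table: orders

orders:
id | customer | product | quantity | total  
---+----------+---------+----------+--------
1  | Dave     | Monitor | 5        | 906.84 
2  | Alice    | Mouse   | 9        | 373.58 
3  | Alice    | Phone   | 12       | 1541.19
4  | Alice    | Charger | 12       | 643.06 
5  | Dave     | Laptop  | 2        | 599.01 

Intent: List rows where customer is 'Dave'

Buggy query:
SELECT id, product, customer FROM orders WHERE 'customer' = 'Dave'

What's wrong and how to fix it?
Bug: 'customer' in single quotes is a string literal, not the column; the comparison is literal-vs-literal and never true

Fix: Remove the quotes around the column name (or use double quotes for an identifier)

Corrected query:
SELECT id, product, customer FROM orders WHERE customer = 'Dave'

Result:
id | product | customer
---+---------+---------
1  | Monitor | Dave    
5  | Laptop  | Dave    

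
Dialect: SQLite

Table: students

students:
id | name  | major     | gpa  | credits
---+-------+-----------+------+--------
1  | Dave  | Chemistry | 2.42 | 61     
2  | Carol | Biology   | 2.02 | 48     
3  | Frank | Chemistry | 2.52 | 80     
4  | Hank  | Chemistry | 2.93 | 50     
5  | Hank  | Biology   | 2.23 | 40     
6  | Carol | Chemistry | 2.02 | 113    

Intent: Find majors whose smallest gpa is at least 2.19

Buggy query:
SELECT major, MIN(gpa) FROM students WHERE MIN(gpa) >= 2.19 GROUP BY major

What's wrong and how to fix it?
Bug: Aggregates like MIN are computed per group after WHERE runs

Fix: Use HAVING for the per-group MIN condition

Corrected query:
SELECT major, MIN(gpa) FROM students GROUP BY major HAVING MIN(gpa) >= 2.19

Result:
(no rows)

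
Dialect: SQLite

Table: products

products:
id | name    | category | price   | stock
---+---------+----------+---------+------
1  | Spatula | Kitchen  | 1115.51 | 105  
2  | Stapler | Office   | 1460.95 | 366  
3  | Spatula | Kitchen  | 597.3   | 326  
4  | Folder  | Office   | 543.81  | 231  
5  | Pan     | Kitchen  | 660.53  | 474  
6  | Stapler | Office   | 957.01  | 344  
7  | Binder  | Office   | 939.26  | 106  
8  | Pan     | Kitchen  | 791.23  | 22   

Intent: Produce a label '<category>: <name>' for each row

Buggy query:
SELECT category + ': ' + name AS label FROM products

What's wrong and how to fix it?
Bug: '+' is numeric addition; on text columns SQLite converts them to 0 instead of concatenating

Fix: Replace + with || to concatenate text

Corrected query:
SELECT category || ': ' || name AS label FROM products

Result:
label           
----------------
Kitchen: Spatula
Office: Stapler 
Kitchen: Spatula
Office: Folder  
Kitchen: Pan    
Office: Stapler 
Office: Binder  
Kitchen: Pan    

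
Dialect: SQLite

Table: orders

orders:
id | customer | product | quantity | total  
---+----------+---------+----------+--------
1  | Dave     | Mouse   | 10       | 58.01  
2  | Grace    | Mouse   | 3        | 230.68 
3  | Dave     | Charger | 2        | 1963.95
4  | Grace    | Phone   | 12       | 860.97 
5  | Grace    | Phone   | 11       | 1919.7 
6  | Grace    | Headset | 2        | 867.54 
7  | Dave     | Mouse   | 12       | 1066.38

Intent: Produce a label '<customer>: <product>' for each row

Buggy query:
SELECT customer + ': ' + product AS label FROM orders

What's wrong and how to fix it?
Bug: SQLite uses || for string concatenation; + coerces text to numbers (yielding 0)

Fix: Use the || operator for string concatenation

Corrected query:
SELECT customer || ': ' || product AS label FROM orders

Result:
label         
--------------
Dave: Mouse   
Grace: Mouse  
Dave: Charger 
Grace: Phone  
Grace: Phone  
Grace: Headset
Dave: Mouse   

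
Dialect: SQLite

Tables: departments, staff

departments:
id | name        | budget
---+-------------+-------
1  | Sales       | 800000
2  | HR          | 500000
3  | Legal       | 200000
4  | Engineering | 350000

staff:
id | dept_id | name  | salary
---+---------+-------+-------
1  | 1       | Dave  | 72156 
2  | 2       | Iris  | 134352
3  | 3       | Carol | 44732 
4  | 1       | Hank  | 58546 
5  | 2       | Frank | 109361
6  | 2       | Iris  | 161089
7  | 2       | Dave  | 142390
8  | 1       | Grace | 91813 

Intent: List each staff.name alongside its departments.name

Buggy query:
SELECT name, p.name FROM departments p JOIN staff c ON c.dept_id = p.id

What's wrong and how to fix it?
Bug: 'name' exists in both joined tables, so the database can't tell which one is meant

Fix: Qualify the column with its table alias (c.name)

Corrected query:
SELECT c.name, p.name FROM departments p JOIN staff c ON c.dept_id = p.id

Result:
name  | name 
------+------
Dave  | Sales
Iris  | HR   
Carol | Legal
Hank  | Sales
Frank | HR   
Iris  | HR   
Dave  | HR   
Grace | Sales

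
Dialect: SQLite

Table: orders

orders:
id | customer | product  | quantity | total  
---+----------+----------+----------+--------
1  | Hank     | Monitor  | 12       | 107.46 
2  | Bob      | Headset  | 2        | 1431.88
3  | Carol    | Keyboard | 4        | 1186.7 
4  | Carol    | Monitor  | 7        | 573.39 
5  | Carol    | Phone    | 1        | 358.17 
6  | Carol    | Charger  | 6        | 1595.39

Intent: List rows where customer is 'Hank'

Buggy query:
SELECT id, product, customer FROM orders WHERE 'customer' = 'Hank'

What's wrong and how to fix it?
Bug: 'customer' in single quotes is a string literal, not the column; the comparison is literal-vs-literal and never true

Fix: Remove the quotes around the column name (or use double quotes for an identifier)

Corrected query:
SELECT id, product, customer FROM orders WHERE customer = 'Hank'

Result:
id | product | customer
---+---------+---------
1  | Monitor | Hank    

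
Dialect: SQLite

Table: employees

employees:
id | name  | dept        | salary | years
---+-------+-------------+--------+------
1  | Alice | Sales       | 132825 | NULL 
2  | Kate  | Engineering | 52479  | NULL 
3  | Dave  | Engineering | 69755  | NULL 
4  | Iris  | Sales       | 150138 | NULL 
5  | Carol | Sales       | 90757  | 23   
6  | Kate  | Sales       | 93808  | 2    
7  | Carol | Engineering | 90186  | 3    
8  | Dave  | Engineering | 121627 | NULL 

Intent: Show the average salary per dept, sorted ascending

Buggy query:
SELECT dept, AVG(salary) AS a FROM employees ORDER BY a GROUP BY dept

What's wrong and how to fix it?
Bug: GROUP BY must precede ORDER BY

Fix: Reorder: SELECT … FROM … GROUP BY … ORDER BY …

Corrected query:
SELECT dept, AVG(salary) AS a FROM employees GROUP BY dept ORDER BY a

Result:
dept        | a       
------------+---------
Engineering | 83511.75
Sales       | 116882  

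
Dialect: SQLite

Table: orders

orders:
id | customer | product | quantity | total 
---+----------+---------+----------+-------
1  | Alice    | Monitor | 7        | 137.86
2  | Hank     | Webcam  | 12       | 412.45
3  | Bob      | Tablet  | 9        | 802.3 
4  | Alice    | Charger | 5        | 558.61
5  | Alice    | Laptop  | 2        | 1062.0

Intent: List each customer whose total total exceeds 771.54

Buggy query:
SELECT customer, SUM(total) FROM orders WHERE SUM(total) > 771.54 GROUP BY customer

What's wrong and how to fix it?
Bug: Aggregate functions cannot appear in a WHERE clause

Fix: Move the aggregate condition to a HAVING clause

Corrected query:
SELECT customer, SUM(total) FROM orders GROUP BY customer HAVING SUM(total) > 771.54

Result:
customer | SUM(total)
---------+-----------
Alice    | 1758.47   
Bob      | 802.3     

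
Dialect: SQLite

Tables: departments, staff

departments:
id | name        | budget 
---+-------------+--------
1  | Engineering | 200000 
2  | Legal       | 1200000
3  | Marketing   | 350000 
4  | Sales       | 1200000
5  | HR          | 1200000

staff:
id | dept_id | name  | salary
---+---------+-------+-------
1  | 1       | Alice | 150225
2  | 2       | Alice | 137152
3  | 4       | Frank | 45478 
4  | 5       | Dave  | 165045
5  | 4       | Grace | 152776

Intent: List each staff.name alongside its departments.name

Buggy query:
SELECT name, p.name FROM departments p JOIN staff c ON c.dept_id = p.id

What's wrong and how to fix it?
Bug: Both tables have a 'name' column; the unqualified reference is ambiguous

Fix: Qualify the column with its table alias (c.name)

Corrected query:
SELECT c.name, p.name FROM departments p JOIN staff c ON c.dept_id = p.id

Result:
name  | name       
------+------------
Alice | Engineering
Alice | Legal      
Frank | Sales      
Dave  | HR         
Grace | Sales      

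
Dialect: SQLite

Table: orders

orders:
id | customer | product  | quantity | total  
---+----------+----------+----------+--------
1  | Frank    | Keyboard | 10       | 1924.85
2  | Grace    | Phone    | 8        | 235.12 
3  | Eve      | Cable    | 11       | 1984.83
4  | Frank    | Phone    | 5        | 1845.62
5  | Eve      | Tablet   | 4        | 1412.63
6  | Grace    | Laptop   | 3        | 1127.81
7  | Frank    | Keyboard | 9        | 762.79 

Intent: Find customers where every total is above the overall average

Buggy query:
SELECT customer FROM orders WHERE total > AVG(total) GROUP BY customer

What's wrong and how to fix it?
Bug: WHERE evaluates per row before aggregation, so AVG() is unavailable

Fix: Use a subquery for AVG and a HAVING MIN(...) filter so the condition holds for every row in the group

Corrected query:
SELECT customer FROM orders GROUP BY customer HAVING MIN(total) > (SELECT AVG(total) FROM orders)

Result:
customer
--------
Eve     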